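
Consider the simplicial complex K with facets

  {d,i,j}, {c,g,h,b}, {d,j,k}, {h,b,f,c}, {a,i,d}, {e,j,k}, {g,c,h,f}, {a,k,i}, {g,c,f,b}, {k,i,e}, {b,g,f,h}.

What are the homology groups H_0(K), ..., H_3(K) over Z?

H_0 ≅ Z^2,  H_1 ≅ Z,  H_2 = 0,  H_3 ≅ Z.

We work with the vertex ordering a < b < c < d < e < f < g < h < i < j < k. The simplices of K, each written with vertices in increasing order, are:

  0-simplices (11): a, b, c, d, e, f, g, h, i, j, k
  1-simplices (22): ad, ai, ak, bc, bf, bg, bh, cf, cg, ch, di, dj, dk, ei, ej, ek, fg, fh, gh, ij, ik, jk
  2-simplices (16): adi, aik, bcf, bcg, bch, bfg, bfh, bgh, cfg, cfh, cgh, dij, djk, eik, ejk, fgh
  3-simplices (5): bcfg, bcfh, bcgh, bfgh, cfgh

Hence C_0 ≅ Z^11, C_1 ≅ Z^22, C_2 ≅ Z^16, C_3 ≅ Z^5.

Boundary ∂_1: C_1 → C_0 sends each edge [p,q] (with p < q) to q − p. For instance
  ∂di = i − d.
The resulting 11×22 matrix has rank 9, and its Smith normal form has invariant factors (1,1,1,1,1,1,1,1,1).

Boundary ∂_2: C_2 → C_1 acts by ∂[p,q,r] = [q,r] − [p,r] + [p,q]. For instance
  ∂cfg = fg − cg + cf,
  ∂bcg = cg − bg + bc.
The 22×16 boundary matrix has rank 12 and Smith normal form diag(1,1,1,1,1,1,1,1,1,1,1,1).

∂_3: C_3 → C_2 sends each 3-simplex σ to the alternating sum Σ_i (−1)^i (σ with its i-th vertex removed). For instance
  ∂bcfg = cfg − bfg + bcg − bcf,
  ∂bcfh = cfh − bfh + bch − bcf.
The resulting 16×5 matrix has rank 4, and its Smith normal form has invariant factors (1,1,1,1).

From H_k ≅ ker(∂_k) / im(∂_{k+1}) we obtain:

  H_0: rank C_0 − rank ∂_1 = 11 − 9 = 2, and the invariant factors of ∂_1 are all 1, so H_0 ≅ Z^2.
  H_1: rank ker ∂_1 − rank ∂_2 = (22 − 9) − 12 = 1, and the invariant factors of ∂_2 are all 1, so H_1 ≅ Z.
  H_2: rank ker ∂_2 − rank ∂_3 = (16 − 12) − 4 = 0, and the invariant factors of ∂_3 are all 1, so H_2 ≅ 0.
  H_3: rank ker ∂_3 − rank ∂_4 = (5 − 4) − 0 = 1, and there is no ∂_4, so H_3 ≅ Z.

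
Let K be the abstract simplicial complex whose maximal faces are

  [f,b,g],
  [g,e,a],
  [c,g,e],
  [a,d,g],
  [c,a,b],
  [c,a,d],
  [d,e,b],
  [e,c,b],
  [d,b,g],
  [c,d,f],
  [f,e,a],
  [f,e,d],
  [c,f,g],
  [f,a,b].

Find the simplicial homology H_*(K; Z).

We work with the vertex ordering a < b < c < d < e < f < g. The simplices of K, each written with vertices in increasing order, are:

  0-simplices (7): a, b, c, d, e, f, g
  1-simplices (21): ab, ac, ad, ae, af, ag, bc, bd, be, bf, bg, cd, ce, cf, cg, de, df, dg, ef, eg, fg
  2-simplices (14): abc, abf, acd, adg, aef, aeg, bce, bde, bdg, bfg, cdf, ceg, cfg, def

giving chain groups C_0 ≅ Z^7, C_1 ≅ Z^21, C_2 ≅ Z^14.

The boundary map ∂_1: C_1 → C_0 is given by ∂[p,q] = [q] − [p]. For instance
  ∂bf = f − b.
As a 7×21 matrix over Z this has rank 6, with invariant factors (1,1,1,1,1,1).

∂_2: C_2 → C_1 maps a triangle to the signed sum of its edges. For instance
  ∂cfg = fg − cg + cf,
  ∂adg = dg − ag + ad.
As a 21×14 matrix over Z this has rank 13, with invariant factors (1,1,1,1,1,1,1,1,1,1,1,1,1).

Computing H_k = (kernel of ∂_k) / (image of ∂_{k+1}):

  H_0: rank C_0 − rank ∂_1 = 7 − 6 = 1, and the invariant factors of ∂_1 are all 1, so H_0 ≅ Z.
  H_1: rank ker ∂_1 − rank ∂_2 = (21 − 6) − 13 = 2, and the invariant factors of ∂_2 are all 1, so H_1 ≅ Z^2.
  H_2: rank ker ∂_2 − rank ∂_3 = (14 − 13) − 0 = 1, and there is no ∂_3, so H_2 ≅ Z.

As a check, the Euler characteristic is 7 − 21 + 14 = 0, which agrees with 1 − 2 + 1 = 0.
(K is a triangulation of the torus T^2.)

H_0 ≅ Z,  H_1 ≅ Z^2,  H_2 ≅ Z.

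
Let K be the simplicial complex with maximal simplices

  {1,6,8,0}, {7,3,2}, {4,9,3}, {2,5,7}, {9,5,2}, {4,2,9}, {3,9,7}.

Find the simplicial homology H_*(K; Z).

H_0 ≅ Z^2,  H_1 ≅ Z,  H_2 = 0,  H_3 = 0.

Fix the vertex order 0 < 1 < 2 < 3 < 4 < 5 < 6 < 7 < 8 < 9 and write every simplex with vertices in increasing order. Then dim K = 3 and the simplices of K are:

  0-simplices (10): [0], [1], [2], [3], [4], [5], [6], [7], [8], [9]
  1-simplices (18): [0,1], [0,6], [0,8], [1,6], [1,8], [2,3], [2,4], [2,5], [2,7], [2,9], [3,4], [3,7], [3,9], [4,9], [5,7], [5,9], [6,8], [7,9]
  2-simplices (10): [0,1,6], [0,1,8], [0,6,8], [1,6,8], [2,3,7], [2,4,9], [2,5,7], [2,5,9], [3,4,9], [3,7,9]
  3-simplices (1): [0,1,6,8]

so the chain groups are C_0 ≅ Z^10, C_1 ≅ Z^18, C_2 ≅ Z^10, C_3 ≅ Z^1.

∂_1: C_1 → C_0 sends each edge [p,q] (with p < q) to q − p.
The resulting 10×18 matrix has rank 8, and its Smith normal form has invariant factors (1,1,1,1,1,1,1,1).

The boundary map ∂_2: C_2 → C_1 acts by ∂[p,q,r] = [q,r] − [p,r] + [p,q]. For instance
  ∂[1,6,8] = [6,8] − [1,8] + [1,6],
  ∂[2,5,7] = [5,7] − [2,7] + [2,5].
This gives a 18×10 integer matrix of rank 9; reducing to Smith normal form yields diagonal entries (1,1,1,1,1,1,1,1,1).

∂_3: C_3 → C_2 sends each 3-simplex σ to the alternating sum Σ_i (−1)^i (σ with its i-th vertex removed). For instance
  ∂[0,1,6,8] = [1,6,8] − [0,6,8] + [0,1,8] − [0,1,6].
The resulting 10×1 matrix has rank 1, and its Smith normal form has invariant factors (1).

From H_k ≅ ker(∂_k) / im(∂_{k+1}) we obtain:

  H_0: rank C_0 − rank ∂_1 = 10 − 8 = 2, and the invariant factors of ∂_1 are all 1, so H_0 ≅ Z^2.
  H_1: rank ker ∂_1 − rank ∂_2 = (18 − 8) − 9 = 1, and the invariant factors of ∂_2 are all 1, so H_1 ≅ Z.
  H_2: rank ker ∂_2 − rank ∂_3 = (10 − 9) − 1 = 0, and the invariant factors of ∂_3 are all 1, so H_2 ≅ 0.
  H_3: rank ker ∂_3 − rank ∂_4 = (1 − 1) − 0 = 0, and there is no ∂_4, so H_3 ≅ 0.

As a check, the Euler characteristic is 10 − 18 + 10 − 1 = 1, which agrees with 2 − 1 + 0 − 0 = 1.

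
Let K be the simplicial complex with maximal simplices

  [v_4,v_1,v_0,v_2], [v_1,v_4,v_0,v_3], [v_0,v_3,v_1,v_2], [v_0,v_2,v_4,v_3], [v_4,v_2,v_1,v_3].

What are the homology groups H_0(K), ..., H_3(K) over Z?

Take the total order v_0 < v_1 < v_2 < v_3 < v_4 on the vertex set. Then K (dimension 3) consists of the simplices:

  0-simplices (5): [v_0], [v_1], [v_2], [v_3], [v_4]
  1-simplices (10): [v_0,v_1], [v_0,v_2], [v_0,v_3], [v_0,v_4], [v_1,v_2], [v_1,v_3], [v_1,v_4], [v_2,v_3], [v_2,v_4], [v_3,v_4]
  2-simplices (10): [v_0,v_1,v_2], [v_0,v_1,v_3], [v_0,v_1,v_4], [v_0,v_2,v_3], [v_0,v_2,v_4], [v_0,v_3,v_4], [v_1,v_2,v_3], [v_1,v_2,v_4], [v_1,v_3,v_4], [v_2,v_3,v_4]
  3-simplices (5): [v_0,v_1,v_2,v_3], [v_0,v_1,v_2,v_4], [v_0,v_1,v_3,v_4], [v_0,v_2,v_3,v_4], [v_1,v_2,v_3,v_4]

so the chain groups are C_0 ≅ Z^5, C_1 ≅ Z^10, C_2 ≅ Z^10, C_3 ≅ Z^5.

∂_1: C_1 → C_0 is given by ∂[p,q] = [q] − [p]. For instance
  ∂[v_0,v_2] = [v_2] − [v_0].
As a 5×10 matrix over Z this has rank 4, with invariant factors (1,1,1,1).

The boundary map ∂_2: C_2 → C_1 sends each 2-simplex [p,q,r] to [q,r] − [p,r] + [p,q]. For instance
  ∂[v_0,v_2,v_4] = [v_2,v_4] − [v_0,v_4] + [v_0,v_2],
  ∂[v_0,v_1,v_4] = [v_1,v_4] − [v_0,v_4] + [v_0,v_1].
The 10×10 boundary matrix has rank 6 and Smith normal form diag(1,1,1,1,1,1).

Boundary ∂_3: C_3 → C_2 sends each 3-simplex σ to the alternating sum Σ_i (−1)^i (σ with its i-th vertex removed). For instance
  ∂[v_0,v_1,v_3,v_4] = [v_1,v_3,v_4] − [v_0,v_3,v_4] + [v_0,v_1,v_4] − [v_0,v_1,v_3],
  ∂[v_1,v_2,v_3,v_4] = [v_2,v_3,v_4] − [v_1,v_3,v_4] + [v_1,v_2,v_4] − [v_1,v_2,v_3].
As a 10×5 matrix over Z this has rank 4, with invariant factors (1,1,1,1).

Now H_k = ker ∂_k / im ∂_{k+1}, so:

  H_0: rank C_0 − rank ∂_1 = 5 − 4 = 1, and the invariant factors of ∂_1 are all 1, so H_0 = Z.
  H_1: rank ker ∂_1 − rank ∂_2 = (10 − 4) − 6 = 0, and the invariant factors of ∂_2 are all 1, so H_1 = 0.
  H_2: rank ker ∂_2 − rank ∂_3 = (10 − 6) − 4 = 0, and the invariant factors of ∂_3 are all 1, so H_2 = 0.
  H_3: rank ker ∂_3 − rank ∂_4 = (5 − 4) − 0 = 1, and there is no ∂_4, so H_3 = Z.

(K is a triangulation of the 3-sphere S^3.)

H_0 ≅ Z,  H_1 = 0,  H_2 = 0,  H_3 ≅ Z.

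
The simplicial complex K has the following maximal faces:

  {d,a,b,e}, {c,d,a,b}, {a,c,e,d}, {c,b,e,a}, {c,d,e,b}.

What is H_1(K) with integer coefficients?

H_1 ≅ 0.

Fix the vertex order a < b < c < d < e and write every simplex with vertices in increasing order. Then dim K = 3 and the simplices of K are:

  0-simplices (5): a, b, c, d, e
  1-simplices (10): ab, ac, ad, ae, bc, bd, be, cd, ce, de
  2-simplices (10): abc, abd, abe, acd, ace, ade, bcd, bce, bde, cde
  3-simplices (5): abcd, abce, abde, acde, bcde

giving chain groups C_0 ≅ Z^5, C_1 ≅ Z^10, C_2 ≅ Z^10, C_3 ≅ Z^5.

The boundary map ∂_1: C_1 → C_0 is given by ∂[p,q] = [q] − [p]. For instance
  ∂ab = b − a.
This gives a 5×10 integer matrix of rank 4; reducing to Smith normal form yields diagonal entries (1,1,1,1).

The boundary map ∂_2: C_2 → C_1 sends each 2-simplex [p,q,r] to [q,r] − [p,r] + [p,q]. For instance
  ∂abd = bd − ad + ab,
  ∂acd = cd − ad + ac.
The resulting 10×10 matrix has rank 6, and its Smith normal form has invariant factors (1,1,1,1,1,1).

Boundary ∂_3: C_3 → C_2 sends each 3-simplex σ to the alternating sum Σ_i (−1)^i (σ with its i-th vertex removed). For instance
  ∂acde = cde − ade + ace − acd,
  ∂abcd = bcd − acd + abd − abc.
As a 10×5 matrix over Z this has rank 4, with invariant factors (1,1,1,1).

Computing H_k = (kernel of ∂_k) / (image of ∂_{k+1}):

  H_1: rank ker ∂_1 − rank ∂_2 = (10 − 4) − 6 = 0, and the invariant factors of ∂_2 are all 1, so H_1 ≅ 0.

(K is a triangulation of the 3-sphere S^3.)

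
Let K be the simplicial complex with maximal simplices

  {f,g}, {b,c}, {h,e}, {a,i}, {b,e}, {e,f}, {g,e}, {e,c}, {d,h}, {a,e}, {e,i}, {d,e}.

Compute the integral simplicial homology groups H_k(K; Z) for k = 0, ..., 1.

Take the total order a < b < c < d < e < f < g < h < i on the vertex set. Then K (dimension 1) consists of the simplices:

  0-simplices (9): a, b, c, d, e, f, g, h, i
  1-simplices (12): ae, ai, bc, be, ce, de, dh, ef, eg, eh, ei, fg

giving chain groups C_0 ≅ Z^9, C_1 ≅ Z^12.

Boundary ∂_1: C_1 → C_0 sends each edge [p,q] (with p < q) to q − p. For instance
  ∂be = e − b.
This gives a 9×12 integer matrix of rank 8; reducing to Smith normal form yields diagonal entries (1,1,1,1,1,1,1,1).

From H_k ≅ ker(∂_k) / im(∂_{k+1}) we obtain:

  H_0: rank C_0 − rank ∂_1 = 9 − 8 = 1, and the invariant factors of ∂_1 are all 1, so H_0 = Z.
  H_1: rank ker ∂_1 − rank ∂_2 = (12 − 8) − 0 = 4, and there is no ∂_2, so H_1 = Z^4.

As a check, the Euler characteristic is 9 − 12 = -3, which agrees with 1 − 4 = -3.

H_0 ≅ Z,  H_1 ≅ Z^4.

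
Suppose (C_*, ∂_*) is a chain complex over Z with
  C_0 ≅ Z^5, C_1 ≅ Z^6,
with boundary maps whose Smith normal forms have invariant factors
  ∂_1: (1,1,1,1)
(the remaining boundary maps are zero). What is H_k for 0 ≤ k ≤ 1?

H_0 = Z,  H_1 = Z^2.

H_0: b_0 = 5 − 0 − 4 = 1; torsion from ∂_1 factors > 1: none. So H_0 = Z.
H_1: b_1 = 6 − 4 − 0 = 2; torsion from ∂_2 factors > 1: none. So H_1 = Z^2.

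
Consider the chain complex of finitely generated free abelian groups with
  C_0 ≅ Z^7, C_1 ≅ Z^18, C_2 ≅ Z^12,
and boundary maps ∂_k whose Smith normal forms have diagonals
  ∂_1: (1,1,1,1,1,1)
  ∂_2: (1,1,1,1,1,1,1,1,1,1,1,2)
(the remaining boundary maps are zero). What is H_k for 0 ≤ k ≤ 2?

H_0 ≅ Z,  H_1 ≅ Z/2,  H_2 = 0.

H_0: b_0 = 7 − 0 − 6 = 1; torsion from ∂_1 factors > 1: none. So H_0 ≅ Z.
H_1: b_1 = 18 − 6 − 12 = 0; torsion from ∂_2 factors > 1: [2]. So H_1 ≅ Z/2.
H_2: b_2 = 12 − 12 − 0 = 0; torsion from ∂_3 factors > 1: none. So H_2 ≅ 0.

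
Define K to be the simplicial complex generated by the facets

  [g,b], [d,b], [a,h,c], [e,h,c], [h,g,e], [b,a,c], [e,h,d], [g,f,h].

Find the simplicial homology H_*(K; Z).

H_0 ≅ Z,  H_1 ≅ Z^2,  H_2 = 0.

K has 8 vertices, 15 edges, 6 triangles.
rank ∂_0 = 0, rank ∂_1 = 7 ⇒ b_0 = 8 − 0 − 7 = 1; all invariant factors of ∂_1 are 1 so no torsion. So H_0 ≅ Z.
rank ∂_1 = 7, rank ∂_2 = 6 ⇒ b_1 = 15 − 7 − 6 = 2; all invariant factors of ∂_2 are 1 so no torsion. So H_1 ≅ Z^2.
rank ∂_2 = 6, rank ∂_3 = 0 ⇒ b_2 = 6 − 6 − 0 = 0. So H_2 ≅ 0.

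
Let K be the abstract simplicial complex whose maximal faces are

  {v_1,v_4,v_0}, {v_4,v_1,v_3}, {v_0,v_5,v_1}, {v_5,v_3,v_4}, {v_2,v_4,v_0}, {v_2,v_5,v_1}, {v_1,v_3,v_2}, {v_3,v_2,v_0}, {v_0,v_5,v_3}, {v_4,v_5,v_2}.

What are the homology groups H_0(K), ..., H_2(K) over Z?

H_0 = Z,  H_1 = Z/2,  H_2 = 0.

K has 6 vertices, 15 edges, 10 triangles.
rank ∂_0 = 0, rank ∂_1 = 5 ⇒ b_0 = 6 − 0 − 5 = 1; all invariant factors of ∂_1 are 1 so no torsion. So H_0 ≅ Z.
rank ∂_1 = 5, rank ∂_2 = 10 ⇒ b_1 = 15 − 5 − 10 = 0; ∂_2 has invariant factor(s) [2] giving torsion. So H_1 ≅ Z/2.
rank ∂_2 = 10, rank ∂_3 = 0 ⇒ b_2 = 10 − 10 − 0 = 0. So H_2 ≅ 0.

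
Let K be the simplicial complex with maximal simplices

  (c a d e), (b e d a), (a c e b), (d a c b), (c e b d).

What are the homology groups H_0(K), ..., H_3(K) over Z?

H_0 = Z,  H_1 = 0,  H_2 = 0,  H_3 = Z.

Order the vertices as a < b < c < d < e. Listing each simplex with vertices in this order, K has dimension 3 with simplices:

  0-simplices (5): a, b, c, d, e
  1-simplices (10): ab, ac, ad, ae, bc, bd, be, cd, ce, de
  2-simplices (10): abc, abd, abe, acd, ace, ade, bcd, bce, bde, cde
  3-simplices (5): abcd, abce, abde, acde, bcde

so the chain groups are C_0 ≅ Z^5, C_1 ≅ Z^10, C_2 ≅ Z^10, C_3 ≅ Z^5.

Boundary ∂_1: C_1 → C_0 is given by ∂[p,q] = [q] − [p].
The resulting 5×10 matrix has rank 4, and its Smith normal form has invariant factors (1,1,1,1).

The boundary map ∂_2: C_2 → C_1 acts by ∂[p,q,r] = [q,r] − [p,r] + [p,q]. For instance
  ∂abe = be − ae + ab,
  ∂abd = bd − ad + ab.
The resulting 10×10 matrix has rank 6, and its Smith normal form has invariant factors (1,1,1,1,1,1).

The boundary map ∂_3: C_3 → C_2 sends each 3-simplex σ to the alternating sum Σ_i (−1)^i (σ with its i-th vertex removed). For instance
  ∂acde = cde − ade + ace − acd,
  ∂abce = bce − ace + abe − abc.
This gives a 10×5 integer matrix of rank 4; reducing to Smith normal form yields diagonal entries (1,1,1,1).

Computing H_k = (kernel of ∂_k) / (image of ∂_{k+1}):

  H_0: rank C_0 − rank ∂_1 = 5 − 4 = 1, and the invariant factors of ∂_1 are all 1, so H_0 = Z.
  H_1: rank ker ∂_1 − rank ∂_2 = (10 − 4) − 6 = 0, and the invariant factors of ∂_2 are all 1, so H_1 = 0.
  H_2: rank ker ∂_2 − rank ∂_3 = (10 − 6) − 4 = 0, and the invariant factors of ∂_3 are all 1, so H_2 = 0.
  H_3: rank ker ∂_3 − rank ∂_4 = (5 − 4) − 0 = 1, and there is no ∂_4, so H_3 = Z.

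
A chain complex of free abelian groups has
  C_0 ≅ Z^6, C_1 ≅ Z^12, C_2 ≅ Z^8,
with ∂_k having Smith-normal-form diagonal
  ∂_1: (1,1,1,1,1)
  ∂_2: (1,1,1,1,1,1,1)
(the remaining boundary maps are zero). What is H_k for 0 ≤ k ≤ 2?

H_0: b_0 = 6 − 0 − 5 = 1; torsion from ∂_1 factors > 1: none. So H_0 = Z.
H_1: b_1 = 12 − 5 − 7 = 0; torsion from ∂_2 factors > 1: none. So H_1 = 0.
H_2: b_2 = 8 − 7 − 0 = 1; torsion from ∂_3 factors > 1: none. So H_2 = Z.

H_0 = Z,  H_1 = 0,  H_2 = Z.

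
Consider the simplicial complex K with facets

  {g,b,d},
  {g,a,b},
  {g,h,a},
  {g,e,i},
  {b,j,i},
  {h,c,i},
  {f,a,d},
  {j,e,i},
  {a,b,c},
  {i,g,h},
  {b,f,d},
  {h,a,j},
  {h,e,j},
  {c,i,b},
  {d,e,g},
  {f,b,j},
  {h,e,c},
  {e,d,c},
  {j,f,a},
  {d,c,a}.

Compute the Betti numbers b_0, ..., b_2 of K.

b_0 = 1, b_1 = 1, b_2 = 0.

K has 10 vertices, 30 edges, 20 triangles.
rank ∂_0 = 0, rank ∂_1 = 9 ⇒ b_0 = 10 − 0 − 9 = 1; all invariant factors of ∂_1 are 1 so no torsion. So H_0 ≅ Z.
rank ∂_1 = 9, rank ∂_2 = 20 ⇒ b_1 = 30 − 9 − 20 = 1; ∂_2 has invariant factor(s) [2] giving torsion. So H_1 ≅ Z ⊕ Z/2.
rank ∂_2 = 20, rank ∂_3 = 0 ⇒ b_2 = 20 − 20 − 0 = 0. So H_2 ≅ 0.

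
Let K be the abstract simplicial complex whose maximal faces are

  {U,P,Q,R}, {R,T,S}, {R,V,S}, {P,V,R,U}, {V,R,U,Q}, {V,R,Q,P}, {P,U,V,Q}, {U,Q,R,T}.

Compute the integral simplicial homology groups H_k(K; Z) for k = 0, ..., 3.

We work with the vertex ordering P < Q < R < S < T < U < V. The simplices of K, each written with vertices in increasing order, are:

  0-simplices (7): P, Q, R, S, T, U, V
  1-simplices (16): PQ, PR, PU, PV, QR, QT, QU, QV, RS, RT, RU, RV, ST, SV, TU, UV
  2-simplices (15): PQR, PQU, PQV, PRU, PRV, PUV, QRT, QRU, QRV, QTU, QUV, RST, RSV, RTU, RUV
  3-simplices (6): PQRU, PQRV, PQUV, PRUV, QRTU, QRUV

Hence C_0 ≅ Z^7, C_1 ≅ Z^16, C_2 ≅ Z^15, C_3 ≅ Z^6.

∂_1: C_1 → C_0 maps an edge to its endpoints' difference, ∂[p,q] = q − p. For instance
  ∂PR = R − P.
The 7×16 boundary matrix has rank 6 and Smith normal form diag(1,1,1,1,1,1).

The boundary map ∂_2: C_2 → C_1 maps a triangle to the signed sum of its edges. For instance
  ∂QRT = RT − QT + QR,
  ∂PUV = UV − PV + PU.
The 16×15 boundary matrix has rank 10 and Smith normal form diag(1,1,1,1,1,1,1,1,1,1).

∂_3: C_3 → C_2 sends each 3-simplex σ to the alternating sum Σ_i (−1)^i (σ with its i-th vertex removed). For instance
  ∂PQRU = QRU − PRU + PQU − PQR,
  ∂PQUV = QUV − PUV + PQV − PQU.
As a 15×6 matrix over Z this has rank 5, with invariant factors (1,1,1,1,1).

Reading off H_k = ker ∂_k / im ∂_{k+1}:

  H_0: rank C_0 − rank ∂_1 = 7 − 6 = 1, and the invariant factors of ∂_1 are all 1, so H_0 ≅ Z.
  H_1: rank ker ∂_1 − rank ∂_2 = (16 − 6) − 10 = 0, and the invariant factors of ∂_2 are all 1, so H_1 ≅ 0.
  H_2: rank ker ∂_2 − rank ∂_3 = (15 − 10) − 5 = 0, and the invariant factors of ∂_3 are all 1, so H_2 ≅ 0.
  H_3: rank ker ∂_3 − rank ∂_4 = (6 − 5) − 0 = 1, and there is no ∂_4, so H_3 ≅ Z.

As a check, the Euler characteristic is 7 − 16 + 15 − 6 = 0, which agrees with 1 − 0 + 0 − 1 = 0.

H_0 ≅ Z,  H_1 = 0,  H_2 = 0,  H_3 ≅ Z.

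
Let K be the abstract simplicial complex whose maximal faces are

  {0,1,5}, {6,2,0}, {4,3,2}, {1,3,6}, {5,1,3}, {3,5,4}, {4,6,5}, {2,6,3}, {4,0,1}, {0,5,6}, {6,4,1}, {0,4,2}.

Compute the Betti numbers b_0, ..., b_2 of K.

K has 7 vertices, 18 edges, 12 triangles.
rank ∂_0 = 0, rank ∂_1 = 6 ⇒ b_0 = 7 − 0 − 6 = 1; all invariant factors of ∂_1 are 1 so no torsion. So H_0 ≅ Z.
rank ∂_1 = 6, rank ∂_2 = 12 ⇒ b_1 = 18 − 6 − 12 = 0; ∂_2 has invariant factor(s) [2] giving torsion. So H_1 ≅ Z_2.
rank ∂_2 = 12, rank ∂_3 = 0 ⇒ b_2 = 12 − 12 − 0 = 0. So H_2 ≅ 0.

b_0 = 1, b_1 = 0, b_2 = 0.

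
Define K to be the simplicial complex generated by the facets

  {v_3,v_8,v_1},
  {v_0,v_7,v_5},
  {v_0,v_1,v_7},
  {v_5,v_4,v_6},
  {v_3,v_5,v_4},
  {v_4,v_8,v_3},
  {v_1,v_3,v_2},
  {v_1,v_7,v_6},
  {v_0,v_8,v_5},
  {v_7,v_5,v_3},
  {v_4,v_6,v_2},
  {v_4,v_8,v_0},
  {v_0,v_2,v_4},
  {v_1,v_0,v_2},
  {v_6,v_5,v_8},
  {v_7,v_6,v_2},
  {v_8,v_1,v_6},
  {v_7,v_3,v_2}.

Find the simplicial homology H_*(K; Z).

Fix the vertex order v_0 < v_1 < v_2 < v_3 < v_4 < v_5 < v_6 < v_7 < v_8 and write every simplex with vertices in increasing order. Then dim K = 2 and the simplices of K are:

  0-simplices (9): [v_0], [v_1], [v_2], [v_3], [v_4], [v_5], [v_6], [v_7], [v_8]
  1-simplices (27): (27 of them)
  2-simplices (18): (18 of them)

giving chain groups C_0 ≅ Z^9, C_1 ≅ Z^27, C_2 ≅ Z^18.

The boundary map ∂_1: C_1 → C_0 maps an edge to its endpoints' difference, ∂[p,q] = q − p.
The resulting 9×27 matrix has rank 8, and its Smith normal form has invariant factors (1,1,1,1,1,1,1,1).

The boundary map ∂_2: C_2 → C_1 acts by ∂[p,q,r] = [q,r] − [p,r] + [p,q]. For instance
  ∂[v_0,v_5,v_7] = [v_5,v_7] − [v_0,v_7] + [v_0,v_5],
  ∂[v_5,v_6,v_8] = [v_6,v_8] − [v_5,v_8] + [v_5,v_6].
The resulting 27×18 matrix has rank 18, and its Smith normal form has invariant factors (1,1,1,1,1,1,1,1,1,1,1,1,1,1,1,1,1,2).

Reading off H_k = ker ∂_k / im ∂_{k+1}:

  H_0: rank C_0 − rank ∂_1 = 9 − 8 = 1, and the invariant factors of ∂_1 are all 1, so H_0 = Z.
  H_1: rank ker ∂_1 − rank ∂_2 = (27 − 8) − 18 = 1, and ∂_2 has invariant factor 2 > 1, so H_1 = Z ⊕ Z/2.
  H_2: rank ker ∂_2 − rank ∂_3 = (18 − 18) − 0 = 0, and there is no ∂_3, so H_2 = 0.

(K is a triangulation of the Klein bottle.)

H_0 ≅ Z,  H_1 ≅ Z ⊕ Z/2,  H_2 = 0.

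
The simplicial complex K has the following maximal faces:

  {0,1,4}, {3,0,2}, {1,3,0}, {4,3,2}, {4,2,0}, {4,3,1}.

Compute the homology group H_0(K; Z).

H_0 = Z.

Take the total order 0 < 1 < 2 < 3 < 4 on the vertex set. Then K (dimension 2) consists of the simplices:

  0-simplices (5): [0], [1], [2], [3], [4]
  1-simplices (9): [0,1], [0,2], [0,3], [0,4], [1,3], [1,4], [2,3], [2,4], [3,4]
  2-simplices (6): [0,1,3], [0,1,4], [0,2,3], [0,2,4], [1,3,4], [2,3,4]

Hence C_0 ≅ Z^5, C_1 ≅ Z^9, C_2 ≅ Z^6.

The boundary map ∂_1: C_1 → C_0 sends each edge [p,q] (with p < q) to q − p.
The resulting 5×9 matrix has rank 4, and its Smith normal form has invariant factors (1,1,1,1).

The boundary map ∂_2: C_2 → C_1 acts by ∂[p,q,r] = [q,r] − [p,r] + [p,q]. For instance
  ∂[0,1,4] = [1,4] − [0,4] + [0,1],
  ∂[0,2,4] = [2,4] − [0,4] + [0,2].
As a 9×6 matrix over Z this has rank 5, with invariant factors (1,1,1,1,1).

From H_k ≅ ker(∂_k) / im(∂_{k+1}) we obtain:

  H_0: rank C_0 − rank ∂_1 = 5 − 4 = 1, and the invariant factors of ∂_1 are all 1, so H_0 ≅ Z.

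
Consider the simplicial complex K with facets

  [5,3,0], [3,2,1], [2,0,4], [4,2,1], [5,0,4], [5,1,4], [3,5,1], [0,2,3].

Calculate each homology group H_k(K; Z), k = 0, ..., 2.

We work with the vertex ordering 0 < 1 < 2 < 3 < 4 < 5. The simplices of K, each written with vertices in increasing order, are:

  0-simplices (6): [0], [1], [2], [3], [4], [5]
  1-simplices (12): [0,2], [0,3], [0,4], [0,5], [1,2], [1,3], [1,4], [1,5], [2,3], [2,4], [3,5], [4,5]
  2-simplices (8): [0,2,3], [0,2,4], [0,3,5], [0,4,5], [1,2,3], [1,2,4], [1,3,5], [1,4,5]

giving chain groups C_0 ≅ Z^6, C_1 ≅ Z^12, C_2 ≅ Z^8.

Boundary ∂_1: C_1 → C_0 maps an edge to its endpoints' difference, ∂[p,q] = q − p. For instance
  ∂[3,5] = [5] − [3].
This gives a 6×12 integer matrix of rank 5; reducing to Smith normal form yields diagonal entries (1,1,1,1,1).

∂_2: C_2 → C_1 sends each 2-simplex [p,q,r] to [q,r] − [p,r] + [p,q]. For instance
  ∂[0,2,3] = [2,3] − [0,3] + [0,2],
  ∂[0,3,5] = [3,5] − [0,5] + [0,3].
As a 12×8 matrix over Z this has rank 7, with invariant factors (1,1,1,1,1,1,1).

Now H_k = ker ∂_k / im ∂_{k+1}, so:

  H_0: rank C_0 − rank ∂_1 = 6 − 5 = 1, and the invariant factors of ∂_1 are all 1, so H_0 ≅ Z.
  H_1: rank ker ∂_1 − rank ∂_2 = (12 − 5) − 7 = 0, and the invariant factors of ∂_2 are all 1, so H_1 ≅ 0.
  H_2: rank ker ∂_2 − rank ∂_3 = (8 − 7) − 0 = 1, and there is no ∂_3, so H_2 ≅ Z.

H_0 = Z,  H_1 = 0,  H_2 = Z.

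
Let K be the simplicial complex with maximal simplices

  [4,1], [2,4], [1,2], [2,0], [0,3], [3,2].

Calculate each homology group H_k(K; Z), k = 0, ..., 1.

H_0 = Z,  H_1 = Z^2.

Take the total order 0 < 1 < 2 < 3 < 4 on the vertex set. Then K (dimension 1) consists of the simplices:

  0-simplices (5): [0], [1], [2], [3], [4]
  1-simplices (6): [0,2], [0,3], [1,2], [1,4], [2,3], [2,4]

giving chain groups C_0 ≅ Z^5, C_1 ≅ Z^6.

∂_1: C_1 → C_0 sends each edge [p,q] (with p < q) to q − p.
The 5×6 boundary matrix has rank 4 and Smith normal form diag(1,1,1,1).

Reading off H_k = ker ∂_k / im ∂_{k+1}:

  H_0: rank C_0 − rank ∂_1 = 5 − 4 = 1, and the invariant factors of ∂_1 are all 1, so H_0 ≅ Z.
  H_1: rank ker ∂_1 − rank ∂_2 = (6 − 4) − 0 = 2, and there is no ∂_2, so H_1 ≅ Z^2.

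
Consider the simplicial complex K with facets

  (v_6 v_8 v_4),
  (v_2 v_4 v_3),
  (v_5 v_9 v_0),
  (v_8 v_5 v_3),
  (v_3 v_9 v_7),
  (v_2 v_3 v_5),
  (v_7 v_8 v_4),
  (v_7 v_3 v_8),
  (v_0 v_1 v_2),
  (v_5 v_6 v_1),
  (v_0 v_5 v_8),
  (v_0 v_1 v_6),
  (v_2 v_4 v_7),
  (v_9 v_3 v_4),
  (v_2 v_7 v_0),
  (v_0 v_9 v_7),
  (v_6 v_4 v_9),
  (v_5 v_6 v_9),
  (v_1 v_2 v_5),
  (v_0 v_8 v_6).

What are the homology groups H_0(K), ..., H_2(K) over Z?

Fix the vertex order v_0 < v_1 < v_2 < v_3 < v_4 < v_5 < v_6 < v_7 < v_8 < v_9 and write every simplex with vertices in increasing order. Then dim K = 2 and the simplices of K are:

  0-simplices (10): [v_0], [v_1], [v_2], [v_3], [v_4], [v_5], [v_6], [v_7], [v_8], [v_9]
  1-simplices (30): (30 of them)
  2-simplices (20): (20 of them)

Hence C_0 ≅ Z^10, C_1 ≅ Z^30, C_2 ≅ Z^20.

Boundary ∂_1: C_1 → C_0 sends each edge [p,q] (with p < q) to q − p.
As a 10×30 matrix over Z this has rank 9, with invariant factors (1,1,1,1,1,1,1,1,1).

The boundary map ∂_2: C_2 → C_1 sends each 2-simplex [p,q,r] to [q,r] − [p,r] + [p,q]. For instance
  ∂[v_1,v_5,v_6] = [v_5,v_6] − [v_1,v_6] + [v_1,v_5],
  ∂[v_4,v_7,v_8] = [v_7,v_8] − [v_4,v_8] + [v_4,v_7].
The resulting 30×20 matrix has rank 20, and its Smith normal form has invariant factors (1,1,1,1,1,1,1,1,1,1,1,1,1,1,1,1,1,1,1,2).

From H_k ≅ ker(∂_k) / im(∂_{k+1}) we obtain:

  H_0: rank C_0 − rank ∂_1 = 10 − 9 = 1, and the invariant factors of ∂_1 are all 1, so H_0 ≅ Z.
  H_1: rank ker ∂_1 − rank ∂_2 = (30 − 9) − 20 = 1, and ∂_2 has invariant factor 2 > 1, so H_1 ≅ Z ⊕ Z/2.
  H_2: rank ker ∂_2 − rank ∂_3 = (20 − 20) − 0 = 0, and there is no ∂_3, so H_2 ≅ 0.

H_0 ≅ Z,  H_1 ≅ Z ⊕ Z/2,  H_2 = 0.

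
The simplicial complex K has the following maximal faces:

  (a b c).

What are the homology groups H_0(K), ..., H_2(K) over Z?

Fix the vertex order a < b < c and write every simplex with vertices in increasing order. Then dim K = 2 and the simplices of K are:

  0-simplices (3): a, b, c
  1-simplices (3): ab, ac, bc
  2-simplices (1): abc

so the chain groups are C_0 ≅ Z^3, C_1 ≅ Z^3, C_2 ≅ Z^1.

The boundary map ∂_1: C_1 → C_0 is given by ∂[p,q] = [q] − [p].
As a 3×3 matrix over Z this has rank 2, with invariant factors (1,1).

Boundary ∂_2: C_2 → C_1 acts by ∂[p,q,r] = [q,r] − [p,r] + [p,q]. For instance
  ∂abc = bc − ac + ab.
The 3×1 boundary matrix has rank 1 and Smith normal form diag(1).

Now H_k = ker ∂_k / im ∂_{k+1}, so:

  H_0: rank C_0 − rank ∂_1 = 3 − 2 = 1, and the invariant factors of ∂_1 are all 1, so H_0 ≅ Z.
  H_1: rank ker ∂_1 − rank ∂_2 = (3 − 2) − 1 = 0, and the invariant factors of ∂_2 are all 1, so H_1 ≅ 0.
  H_2: rank ker ∂_2 − rank ∂_3 = (1 − 1) − 0 = 0, and there is no ∂_3, so H_2 ≅ 0.

As a check, the Euler characteristic is 3 − 3 + 1 = 1, which agrees with 1 − 0 + 0 = 1.

H_0 ≅ Z,  H_1 = 0,  H_2 = 0.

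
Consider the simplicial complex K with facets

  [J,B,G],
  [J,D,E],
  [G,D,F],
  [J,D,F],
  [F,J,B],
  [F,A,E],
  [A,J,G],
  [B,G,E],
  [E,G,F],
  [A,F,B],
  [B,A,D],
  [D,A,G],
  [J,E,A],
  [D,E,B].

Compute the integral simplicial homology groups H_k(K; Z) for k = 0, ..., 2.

K has 7 vertices, 21 edges, 14 triangles.
rank ∂_0 = 0, rank ∂_1 = 6 ⇒ b_0 = 7 − 0 − 6 = 1; all invariant factors of ∂_1 are 1 so no torsion. So H_0 = Z.
rank ∂_1 = 6, rank ∂_2 = 13 ⇒ b_1 = 21 − 6 − 13 = 2; all invariant factors of ∂_2 are 1 so no torsion. So H_1 = Z^2.
rank ∂_2 = 13, rank ∂_3 = 0 ⇒ b_2 = 14 − 13 − 0 = 1. So H_2 = Z.

H_0 = Z,  H_1 = Z^2,  H_2 = Z.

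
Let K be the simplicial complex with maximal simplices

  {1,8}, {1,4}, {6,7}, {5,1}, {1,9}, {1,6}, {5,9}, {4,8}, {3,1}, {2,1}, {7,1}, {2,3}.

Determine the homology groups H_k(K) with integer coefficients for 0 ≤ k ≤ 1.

We work with the vertex ordering 1 < 2 < 3 < 4 < 5 < 6 < 7 < 8 < 9. The simplices of K, each written with vertices in increasing order, are:

  0-simplices (9): [1], [2], [3], [4], [5], [6], [7], [8], [9]
  1-simplices (12): [1,2], [1,3], [1,4], [1,5], [1,6], [1,7], [1,8], [1,9], [2,3], [4,8], [5,9], [6,7]

so the chain groups are C_0 ≅ Z^9, C_1 ≅ Z^12.

The boundary map ∂_1: C_1 → C_0 sends each edge [p,q] (with p < q) to q − p.
The resulting 9×12 matrix has rank 8, and its Smith normal form has invariant factors (1,1,1,1,1,1,1,1).

Computing H_k = (kernel of ∂_k) / (image of ∂_{k+1}):

  H_0: rank C_0 − rank ∂_1 = 9 − 8 = 1, and the invariant factors of ∂_1 are all 1, so H_0 = Z.
  H_1: rank ker ∂_1 − rank ∂_2 = (12 − 8) − 0 = 4, and there is no ∂_2, so H_1 = Z^4.

(K is a triangulation of a wedge of 4 circles.)

H_0 = Z,  H_1 = Z^4.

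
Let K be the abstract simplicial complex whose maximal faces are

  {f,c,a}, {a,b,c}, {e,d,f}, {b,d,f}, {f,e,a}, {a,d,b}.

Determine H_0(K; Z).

H_0 ≅ Z.

We work with the vertex ordering a < b < c < d < e < f. The simplices of K, each written with vertices in increasing order, are:

  0-simplices (6): a, b, c, d, e, f
  1-simplices (12): ab, ac, ad, ae, af, bc, bd, bf, cf, de, df, ef
  2-simplices (6): abc, abd, acf, aef, bdf, def

giving chain groups C_0 ≅ Z^6, C_1 ≅ Z^12, C_2 ≅ Z^6.

The boundary map ∂_1: C_1 → C_0 maps an edge to its endpoints' difference, ∂[p,q] = q − p.
The 6×12 boundary matrix has rank 5 and Smith normal form diag(1,1,1,1,1).

Boundary ∂_2: C_2 → C_1 maps a triangle to the signed sum of its edges. For instance
  ∂bdf = df − bf + bd,
  ∂abd = bd − ad + ab.
The resulting 12×6 matrix has rank 6, and its Smith normal form has invariant factors (1,1,1,1,1,1).

Reading off H_k = ker ∂_k / im ∂_{k+1}:

  H_0: rank C_0 − rank ∂_1 = 6 − 5 = 1, and the invariant factors of ∂_1 are all 1, so H_0 ≅ Z.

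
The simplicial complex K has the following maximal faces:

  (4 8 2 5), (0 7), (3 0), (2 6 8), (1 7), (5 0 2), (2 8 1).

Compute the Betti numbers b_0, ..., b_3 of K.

Order the vertices as 0 < 1 < 2 < 3 < 4 < 5 < 6 < 7 < 8. Listing each simplex with vertices in this order, K has dimension 3 with simplices:

  0-simplices (9): [0], [1], [2], [3], [4], [5], [6], [7], [8]
  1-simplices (15): [0,2], [0,3], [0,5], [0,7], [1,2], [1,7], [1,8], [2,4], [2,5], [2,6], [2,8], [4,5], [4,8], [5,8], [6,8]
  2-simplices (7): [0,2,5], [1,2,8], [2,4,5], [2,4,8], [2,5,8], [2,6,8], [4,5,8]
  3-simplices (1): [2,4,5,8]

so the chain groups are C_0 ≅ Z^9, C_1 ≅ Z^15, C_2 ≅ Z^7, C_3 ≅ Z^1.

The boundary map ∂_1: C_1 → C_0 is given by ∂[p,q] = [q] − [p]. For instance
  ∂[5,8] = [8] − [5].
The 9×15 boundary matrix has rank 8 and Smith normal form diag(1,1,1,1,1,1,1,1).

∂_2: C_2 → C_1 acts by ∂[p,q,r] = [q,r] − [p,r] + [p,q]. For instance
  ∂[2,4,8] = [4,8] − [2,8] + [2,4],
  ∂[0,2,5] = [2,5] − [0,5] + [0,2].
The resulting 15×7 matrix has rank 6, and its Smith normal form has invariant factors (1,1,1,1,1,1).

∂_3: C_3 → C_2 sends each 3-simplex σ to the alternating sum Σ_i (−1)^i (σ with its i-th vertex removed). For instance
  ∂[2,4,5,8] = [4,5,8] − [2,5,8] + [2,4,8] − [2,4,5].
The resulting 7×1 matrix has rank 1, and its Smith normal form has invariant factors (1).

Now H_k = ker ∂_k / im ∂_{k+1}, so:

  H_0: rank C_0 − rank ∂_1 = 9 − 8 = 1, and the invariant factors of ∂_1 are all 1, so H_0 = Z.
  H_1: rank ker ∂_1 − rank ∂_2 = (15 − 8) − 6 = 1, and the invariant factors of ∂_2 are all 1, so H_1 = Z.
  H_2: rank ker ∂_2 − rank ∂_3 = (7 − 6) − 1 = 0, and the invariant factors of ∂_3 are all 1, so H_2 = 0.
  H_3: rank ker ∂_3 − rank ∂_4 = (1 − 1) − 0 = 0, and there is no ∂_4, so H_3 = 0.

Hence the Betti numbers are b_0 = 1, b_1 = 1, b_2 = 0, b_3 = 0.

b_0 = 1, b_1 = 1, b_2 = 0, b_3 = 0.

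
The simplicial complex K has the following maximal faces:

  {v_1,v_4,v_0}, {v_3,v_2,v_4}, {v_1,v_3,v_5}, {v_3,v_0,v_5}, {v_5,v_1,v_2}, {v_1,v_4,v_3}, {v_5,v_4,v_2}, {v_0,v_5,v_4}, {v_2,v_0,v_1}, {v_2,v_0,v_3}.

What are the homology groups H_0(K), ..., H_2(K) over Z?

H_0 = Z,  H_1 = Z/2,  H_2 = 0.

Fix the vertex order v_0 < v_1 < v_2 < v_3 < v_4 < v_5 and write every simplex with vertices in increasing order. Then dim K = 2 and the simplices of K are:

  0-simplices (6): [v_0], [v_1], [v_2], [v_3], [v_4], [v_5]
  1-simplices (15): (15 of them)
  2-simplices (10): [v_0,v_1,v_2], [v_0,v_1,v_4], [v_0,v_2,v_3], [v_0,v_3,v_5], [v_0,v_4,v_5], [v_1,v_2,v_5], [v_1,v_3,v_4], [v_1,v_3,v_5], [v_2,v_3,v_4], [v_2,v_4,v_5]

giving chain groups C_0 ≅ Z^6, C_1 ≅ Z^15, C_2 ≅ Z^10.

Boundary ∂_1: C_1 → C_0 maps an edge to its endpoints' difference, ∂[p,q] = q − p. For instance
  ∂[v_2,v_4] = [v_4] − [v_2].
As a 6×15 matrix over Z this has rank 5, with invariant factors (1,1,1,1,1).

Boundary ∂_2: C_2 → C_1 sends each 2-simplex [p,q,r] to [q,r] − [p,r] + [p,q]. For instance
  ∂[v_0,v_2,v_3] = [v_2,v_3] − [v_0,v_3] + [v_0,v_2],
  ∂[v_0,v_1,v_2] = [v_1,v_2] − [v_0,v_2] + [v_0,v_1].
As a 15×10 matrix over Z this has rank 10, with invariant factors (1,1,1,1,1,1,1,1,1,2).

Computing H_k = (kernel of ∂_k) / (image of ∂_{k+1}):

  H_0: rank C_0 − rank ∂_1 = 6 − 5 = 1, and the invariant factors of ∂_1 are all 1, so H_0 ≅ Z.
  H_1: rank ker ∂_1 − rank ∂_2 = (15 − 5) − 10 = 0, and ∂_2 has invariant factor 2 > 1, so H_1 ≅ Z/2.
  H_2: rank ker ∂_2 − rank ∂_3 = (10 − 10) − 0 = 0, and there is no ∂_3, so H_2 ≅ 0.

(K is a triangulation of the real projective plane RP^2.)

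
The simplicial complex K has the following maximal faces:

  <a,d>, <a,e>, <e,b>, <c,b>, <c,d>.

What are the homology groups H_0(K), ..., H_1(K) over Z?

H_0 = Z,  H_1 = Z.

Order the vertices as a < b < c < d < e. Listing each simplex with vertices in this order, K has dimension 1 with simplices:

  0-simplices (5): a, b, c, d, e
  1-simplices (5): ad, ae, bc, be, cd

so the chain groups are C_0 ≅ Z^5, C_1 ≅ Z^5.

Boundary ∂_1: C_1 → C_0 sends each edge [p,q] (with p < q) to q − p.
As a 5×5 matrix over Z this has rank 4, with invariant factors (1,1,1,1).

From H_k ≅ ker(∂_k) / im(∂_{k+1}) we obtain:

  H_0: rank C_0 − rank ∂_1 = 5 − 4 = 1, and the invariant factors of ∂_1 are all 1, so H_0 ≅ Z.
  H_1: rank ker ∂_1 − rank ∂_2 = (5 − 4) − 0 = 1, and there is no ∂_2, so H_1 ≅ Z.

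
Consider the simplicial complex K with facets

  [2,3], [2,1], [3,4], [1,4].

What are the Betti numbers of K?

b_0 = 1, b_1 = 1.

Order the vertices as 1 < 2 < 3 < 4. Listing each simplex with vertices in this order, K has dimension 1 with simplices:

  0-simplices (4): [1], [2], [3], [4]
  1-simplices (4): [1,2], [1,4], [2,3], [3,4]

so the chain groups are C_0 ≅ Z^4, C_1 ≅ Z^4.

Boundary ∂_1: C_1 → C_0 sends each edge [p,q] (with p < q) to q − p. For instance
  ∂[2,3] = [3] − [2].
As a 4×4 matrix over Z this has rank 3, with invariant factors (1,1,1).

Computing H_k = (kernel of ∂_k) / (image of ∂_{k+1}):

  H_0: rank C_0 − rank ∂_1 = 4 − 3 = 1, and the invariant factors of ∂_1 are all 1, so H_0 = Z.
  H_1: rank ker ∂_1 − rank ∂_2 = (4 − 3) − 0 = 1, and there is no ∂_2, so H_1 = Z.

Hence the Betti numbers are b_0 = 1, b_1 = 1.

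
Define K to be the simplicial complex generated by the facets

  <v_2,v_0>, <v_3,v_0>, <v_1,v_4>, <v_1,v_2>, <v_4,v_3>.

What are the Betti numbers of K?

b_0 = 1, b_1 = 1.

Order the vertices as v_0 < v_1 < v_2 < v_3 < v_4. Listing each simplex with vertices in this order, K has dimension 1 with simplices:

  0-simplices (5): [v_0], [v_1], [v_2], [v_3], [v_4]
  1-simplices (5): [v_0,v_2], [v_0,v_3], [v_1,v_2], [v_1,v_4], [v_3,v_4]

giving chain groups C_0 ≅ Z^5, C_1 ≅ Z^5.

Boundary ∂_1: C_1 → C_0 maps an edge to its endpoints' difference, ∂[p,q] = q − p. For instance
  ∂[v_1,v_4] = [v_4] − [v_1].
The 5×5 boundary matrix has rank 4 and Smith normal form diag(1,1,1,1).

Computing H_k = (kernel of ∂_k) / (image of ∂_{k+1}):

  H_0: rank C_0 − rank ∂_1 = 5 − 4 = 1, and the invariant factors of ∂_1 are all 1, so H_0 ≅ Z.
  H_1: rank ker ∂_1 − rank ∂_2 = (5 − 4) − 0 = 1, and there is no ∂_2, so H_1 ≅ Z.

(K is a triangulation of the circle S^1.)

Hence the Betti numbers are b_0 = 1, b_1 = 1.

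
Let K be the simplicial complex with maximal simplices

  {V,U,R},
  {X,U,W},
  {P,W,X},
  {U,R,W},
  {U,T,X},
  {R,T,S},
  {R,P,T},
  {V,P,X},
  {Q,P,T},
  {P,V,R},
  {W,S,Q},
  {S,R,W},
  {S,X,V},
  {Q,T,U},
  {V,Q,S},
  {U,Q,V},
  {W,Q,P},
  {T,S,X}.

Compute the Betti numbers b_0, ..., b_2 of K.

Order the vertices as P < Q < R < S < T < U < V < W < X. Listing each simplex with vertices in this order, K has dimension 2 with simplices:

  0-simplices (9): P, Q, R, S, T, U, V, W, X
  1-simplices (27): PQ, PR, PT, PV, PW, PX, QS, QT, QU, QV, QW, RS, RT, RU, RV, RW, ST, SV, SW, SX, TU, TX, UV, UW, UX, VX, WX
  2-simplices (18): PQT, PQW, PRT, PRV, PVX, PWX, QSV, QSW, QTU, QUV, RST, RSW, RUV, RUW, STX, SVX, TUX, UWX

giving chain groups C_0 ≅ Z^9, C_1 ≅ Z^27, C_2 ≅ Z^18.

The boundary map ∂_1: C_1 → C_0 sends each edge [p,q] (with p < q) to q − p.
The resulting 9×27 matrix has rank 8, and its Smith normal form has invariant factors (1,1,1,1,1,1,1,1).

The boundary map ∂_2: C_2 → C_1 sends each 2-simplex [p,q,r] to [q,r] − [p,r] + [p,q]. For instance
  ∂RSW = SW − RW + RS,
  ∂UWX = WX − UX + UW.
This gives a 27×18 integer matrix of rank 17; reducing to Smith normal form yields diagonal entries (1,1,1,1,1,1,1,1,1,1,1,1,1,1,1,1,1).

Now H_k = ker ∂_k / im ∂_{k+1}, so:

  H_0: rank C_0 − rank ∂_1 = 9 − 8 = 1, and the invariant factors of ∂_1 are all 1, so H_0 ≅ Z.
  H_1: rank ker ∂_1 − rank ∂_2 = (27 − 8) − 17 = 2, and the invariant factors of ∂_2 are all 1, so H_1 ≅ Z^2.
  H_2: rank ker ∂_2 − rank ∂_3 = (18 − 17) − 0 = 1, and there is no ∂_3, so H_2 ≅ Z.

Hence the Betti numbers are b_0 = 1, b_1 = 2, b_2 = 1.

b_0 = 1, b_1 = 2, b_2 = 1.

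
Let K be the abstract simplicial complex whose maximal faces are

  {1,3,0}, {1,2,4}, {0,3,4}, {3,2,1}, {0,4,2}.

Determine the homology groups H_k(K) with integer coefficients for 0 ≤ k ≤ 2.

H_0 = Z,  H_1 = Z,  H_2 = 0.

Fix the vertex order 0 < 1 < 2 < 3 < 4 and write every simplex with vertices in increasing order. Then dim K = 2 and the simplices of K are:

  0-simplices (5): [0], [1], [2], [3], [4]
  1-simplices (10): [0,1], [0,2], [0,3], [0,4], [1,2], [1,3], [1,4], [2,3], [2,4], [3,4]
  2-simplices (5): [0,1,3], [0,2,4], [0,3,4], [1,2,3], [1,2,4]

Hence C_0 ≅ Z^5, C_1 ≅ Z^10, C_2 ≅ Z^5.

∂_1: C_1 → C_0 sends each edge [p,q] (with p < q) to q − p. For instance
  ∂[0,2] = [2] − [0].
This gives a 5×10 integer matrix of rank 4; reducing to Smith normal form yields diagonal entries (1,1,1,1).

The boundary map ∂_2: C_2 → C_1 maps a triangle to the signed sum of its edges. For instance
  ∂[1,2,3] = [2,3] − [1,3] + [1,2],
  ∂[0,1,3] = [1,3] − [0,3] + [0,1].
This gives a 10×5 integer matrix of rank 5; reducing to Smith normal form yields diagonal entries (1,1,1,1,1).

From H_k ≅ ker(∂_k) / im(∂_{k+1}) we obtain:

  H_0: rank C_0 − rank ∂_1 = 5 − 4 = 1, and the invariant factors of ∂_1 are all 1, so H_0 ≅ Z.
  H_1: rank ker ∂_1 − rank ∂_2 = (10 − 4) − 5 = 1, and the invariant factors of ∂_2 are all 1, so H_1 ≅ Z.
  H_2: rank ker ∂_2 − rank ∂_3 = (5 − 5) − 0 = 0, and there is no ∂_3, so H_2 ≅ 0.

(K is a triangulation of the Möbius band.)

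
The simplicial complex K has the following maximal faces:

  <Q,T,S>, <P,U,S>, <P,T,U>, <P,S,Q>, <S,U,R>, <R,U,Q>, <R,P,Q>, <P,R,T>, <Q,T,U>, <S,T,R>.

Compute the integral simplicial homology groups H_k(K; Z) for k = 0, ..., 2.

We work with the vertex ordering P < Q < R < S < T < U. The simplices of K, each written with vertices in increasing order, are:

  0-simplices (6): P, Q, R, S, T, U
  1-simplices (15): PQ, PR, PS, PT, PU, QR, QS, QT, QU, RS, RT, RU, ST, SU, TU
  2-simplices (10): PQR, PQS, PRT, PSU, PTU, QRU, QST, QTU, RST, RSU

so the chain groups are C_0 ≅ Z^6, C_1 ≅ Z^15, C_2 ≅ Z^10.

The boundary map ∂_1: C_1 → C_0 sends each edge [p,q] (with p < q) to q − p. For instance
  ∂PR = R − P.
This gives a 6×15 integer matrix of rank 5; reducing to Smith normal form yields diagonal entries (1,1,1,1,1).

The boundary map ∂_2: C_2 → C_1 maps a triangle to the signed sum of its edges. For instance
  ∂QST = ST − QT + QS,
  ∂RSU = SU − RU + RS.
As a 15×10 matrix over Z this has rank 10, with invariant factors (1,1,1,1,1,1,1,1,1,2).

Now H_k = ker ∂_k / im ∂_{k+1}, so:

  H_0: rank C_0 − rank ∂_1 = 6 − 5 = 1, and the invariant factors of ∂_1 are all 1, so H_0 = Z.
  H_1: rank ker ∂_1 − rank ∂_2 = (15 − 5) − 10 = 0, and ∂_2 has invariant factor 2 > 1, so H_1 = Z/2.
  H_2: rank ker ∂_2 − rank ∂_3 = (10 − 10) − 0 = 0, and there is no ∂_3, so H_2 = 0.

(K is a triangulation of the real projective plane RP^2.)

H_0 ≅ Z,  H_1 ≅ Z/2,  H_2 = 0.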